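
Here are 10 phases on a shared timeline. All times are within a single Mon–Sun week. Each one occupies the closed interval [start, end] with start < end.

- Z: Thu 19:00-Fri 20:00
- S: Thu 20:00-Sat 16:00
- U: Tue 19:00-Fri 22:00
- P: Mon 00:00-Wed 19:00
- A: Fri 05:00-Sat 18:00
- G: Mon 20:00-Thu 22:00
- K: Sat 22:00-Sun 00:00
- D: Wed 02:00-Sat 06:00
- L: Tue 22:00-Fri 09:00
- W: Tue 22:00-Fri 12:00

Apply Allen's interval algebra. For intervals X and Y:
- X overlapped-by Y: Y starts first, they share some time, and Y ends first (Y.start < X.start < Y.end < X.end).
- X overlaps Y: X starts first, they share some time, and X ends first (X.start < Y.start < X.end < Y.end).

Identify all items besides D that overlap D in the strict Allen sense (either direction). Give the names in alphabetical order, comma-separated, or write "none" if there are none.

A, G, L, P, S, U, W

Target D = [Wed 02:00, Sat 06:00].
A [Fri 05:00, Sat 18:00] → overlapped-by → yes.
G [Mon 20:00, Thu 22:00] → overlaps → yes.
K [Sat 22:00, Sun 00:00] → after → no.
L [Tue 22:00, Fri 09:00] → overlaps → yes.
P [Mon 00:00, Wed 19:00] → overlaps → yes.
S [Thu 20:00, Sat 16:00] → overlapped-by → yes.
U [Tue 19:00, Fri 22:00] → overlaps → yes.
W [Tue 22:00, Fri 12:00] → overlaps → yes.
Z [Thu 19:00, Fri 20:00] → during → no.
Result: A, G, L, P, S, U, W.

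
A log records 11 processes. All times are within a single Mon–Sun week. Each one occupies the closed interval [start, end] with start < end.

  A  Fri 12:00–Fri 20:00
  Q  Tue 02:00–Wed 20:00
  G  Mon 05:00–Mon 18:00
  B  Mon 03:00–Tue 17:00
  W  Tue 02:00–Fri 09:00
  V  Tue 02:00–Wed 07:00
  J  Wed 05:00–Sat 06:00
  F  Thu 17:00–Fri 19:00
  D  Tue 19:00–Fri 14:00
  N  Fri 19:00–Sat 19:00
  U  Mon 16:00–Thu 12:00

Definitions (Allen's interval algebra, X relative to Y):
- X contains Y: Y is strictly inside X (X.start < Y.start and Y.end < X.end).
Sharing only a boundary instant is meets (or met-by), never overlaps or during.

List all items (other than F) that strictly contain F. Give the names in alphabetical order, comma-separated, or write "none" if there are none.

J

Target F = [Thu 17:00, Fri 19:00].
A [Fri 12:00, Fri 20:00] → overlapped-by → no.
B [Mon 03:00, Tue 17:00] → before → no.
D [Tue 19:00, Fri 14:00] → overlaps → no.
G [Mon 05:00, Mon 18:00] → before → no.
J [Wed 05:00, Sat 06:00] → contains → yes.
N [Fri 19:00, Sat 19:00] → met-by → no.
Q [Tue 02:00, Wed 20:00] → before → no.
U [Mon 16:00, Thu 12:00] → before → no.
V [Tue 02:00, Wed 07:00] → before → no.
W [Tue 02:00, Fri 09:00] → overlaps → no.
Result: J.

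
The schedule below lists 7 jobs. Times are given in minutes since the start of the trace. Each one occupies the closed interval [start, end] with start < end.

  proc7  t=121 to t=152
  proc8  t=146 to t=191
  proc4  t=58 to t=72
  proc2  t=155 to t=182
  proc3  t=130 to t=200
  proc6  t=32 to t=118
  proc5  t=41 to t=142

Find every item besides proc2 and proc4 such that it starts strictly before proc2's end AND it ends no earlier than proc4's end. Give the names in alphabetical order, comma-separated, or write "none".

proc3, proc5, proc6, proc7, proc8

Conditions: its start is strictly before proc2's end (X.start < t=182) AND its end is no earlier than proc4's end (X.end >= t=72).
proc3: start t=130 < t=182? ✓; end t=200 >= t=72? ✓ → yes.
proc5: start t=41 < t=182? ✓; end t=142 >= t=72? ✓ → yes.
proc6: start t=32 < t=182? ✓; end t=118 >= t=72? ✓ → yes.
proc7: start t=121 < t=182? ✓; end t=152 >= t=72? ✓ → yes.
proc8: start t=146 < t=182? ✓; end t=191 >= t=72? ✓ → yes.
Result: proc3, proc5, proc6, proc7, proc8.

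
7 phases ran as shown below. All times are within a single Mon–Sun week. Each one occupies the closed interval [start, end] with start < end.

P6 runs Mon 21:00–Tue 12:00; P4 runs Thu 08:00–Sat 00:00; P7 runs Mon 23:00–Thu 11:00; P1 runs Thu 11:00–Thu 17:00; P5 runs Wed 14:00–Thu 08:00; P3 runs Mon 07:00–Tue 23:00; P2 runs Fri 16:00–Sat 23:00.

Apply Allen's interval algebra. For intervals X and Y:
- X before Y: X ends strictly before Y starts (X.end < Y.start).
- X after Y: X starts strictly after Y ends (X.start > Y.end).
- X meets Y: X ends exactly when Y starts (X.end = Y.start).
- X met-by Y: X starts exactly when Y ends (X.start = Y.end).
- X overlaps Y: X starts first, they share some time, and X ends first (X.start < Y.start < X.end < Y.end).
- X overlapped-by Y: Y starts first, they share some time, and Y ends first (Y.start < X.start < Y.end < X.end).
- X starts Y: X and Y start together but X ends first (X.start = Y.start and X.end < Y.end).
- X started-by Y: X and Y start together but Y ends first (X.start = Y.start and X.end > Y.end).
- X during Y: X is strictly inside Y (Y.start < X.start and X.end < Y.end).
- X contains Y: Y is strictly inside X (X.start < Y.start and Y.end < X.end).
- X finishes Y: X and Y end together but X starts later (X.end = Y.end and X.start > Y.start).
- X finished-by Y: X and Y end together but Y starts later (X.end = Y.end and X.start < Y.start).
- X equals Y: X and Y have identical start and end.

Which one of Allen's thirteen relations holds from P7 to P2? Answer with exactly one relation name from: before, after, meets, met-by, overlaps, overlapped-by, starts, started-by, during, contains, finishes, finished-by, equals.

before

P7 = [Mon 23:00, Thu 11:00]; P2 = [Fri 16:00, Sat 23:00].
Compare endpoints: P7.start < P2.start, P7.start < P2.end, P7.end < P2.start, P7.end < P2.end.
That pattern is 'before'.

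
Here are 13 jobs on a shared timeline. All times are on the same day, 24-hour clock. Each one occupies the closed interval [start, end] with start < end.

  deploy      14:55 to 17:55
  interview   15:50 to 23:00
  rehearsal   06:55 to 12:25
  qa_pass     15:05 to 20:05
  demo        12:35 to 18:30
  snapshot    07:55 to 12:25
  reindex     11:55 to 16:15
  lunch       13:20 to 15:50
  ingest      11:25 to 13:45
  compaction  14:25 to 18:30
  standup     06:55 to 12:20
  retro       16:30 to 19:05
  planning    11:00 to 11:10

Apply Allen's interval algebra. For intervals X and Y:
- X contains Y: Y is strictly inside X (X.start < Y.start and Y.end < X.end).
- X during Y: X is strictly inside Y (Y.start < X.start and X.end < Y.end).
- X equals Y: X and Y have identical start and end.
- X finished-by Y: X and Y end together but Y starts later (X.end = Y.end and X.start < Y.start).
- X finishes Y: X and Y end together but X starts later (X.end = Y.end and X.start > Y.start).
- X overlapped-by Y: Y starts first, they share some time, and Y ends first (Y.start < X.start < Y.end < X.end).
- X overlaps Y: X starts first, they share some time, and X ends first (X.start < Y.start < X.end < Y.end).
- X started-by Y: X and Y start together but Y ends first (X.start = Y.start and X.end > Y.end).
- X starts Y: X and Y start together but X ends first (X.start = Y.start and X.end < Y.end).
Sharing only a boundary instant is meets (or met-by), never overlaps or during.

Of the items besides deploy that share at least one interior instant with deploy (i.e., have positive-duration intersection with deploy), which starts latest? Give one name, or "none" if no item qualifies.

retro

Target deploy = [14:55, 17:55].
compaction [14:25, 18:30] → contains → candidate.
demo [12:35, 18:30] → contains → candidate.
ingest [11:25, 13:45] → before → excluded.
interview [15:50, 23:00] → overlapped-by → candidate.
lunch [13:20, 15:50] → overlaps → candidate.
planning [11:00, 11:10] → before → excluded.
qa_pass [15:05, 20:05] → overlapped-by → candidate.
rehearsal [06:55, 12:25] → before → excluded.
reindex [11:55, 16:15] → overlaps → candidate.
retro [16:30, 19:05] → overlapped-by → candidate.
snapshot [07:55, 12:25] → before → excluded.
standup [06:55, 12:20] → before → excluded.
Among candidates, latest start is 16:30 → retro.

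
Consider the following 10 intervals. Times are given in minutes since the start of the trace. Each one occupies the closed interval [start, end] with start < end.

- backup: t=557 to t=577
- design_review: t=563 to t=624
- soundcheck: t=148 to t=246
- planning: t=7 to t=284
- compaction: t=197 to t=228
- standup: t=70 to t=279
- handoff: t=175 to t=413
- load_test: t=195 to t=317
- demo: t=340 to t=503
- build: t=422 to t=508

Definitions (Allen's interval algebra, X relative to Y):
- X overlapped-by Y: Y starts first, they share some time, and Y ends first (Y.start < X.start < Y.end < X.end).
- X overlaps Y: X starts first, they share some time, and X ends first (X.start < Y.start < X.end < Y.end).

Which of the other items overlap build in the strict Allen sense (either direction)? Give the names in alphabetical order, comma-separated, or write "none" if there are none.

Target build = [t=422, t=508].
backup [t=557, t=577] → after → no.
compaction [t=197, t=228] → before → no.
demo [t=340, t=503] → overlaps → yes.
design_review [t=563, t=624] → after → no.
handoff [t=175, t=413] → before → no.
load_test [t=195, t=317] → before → no.
planning [t=7, t=284] → before → no.
soundcheck [t=148, t=246] → before → no.
standup [t=70, t=279] → before → no.
Result: demo.

demo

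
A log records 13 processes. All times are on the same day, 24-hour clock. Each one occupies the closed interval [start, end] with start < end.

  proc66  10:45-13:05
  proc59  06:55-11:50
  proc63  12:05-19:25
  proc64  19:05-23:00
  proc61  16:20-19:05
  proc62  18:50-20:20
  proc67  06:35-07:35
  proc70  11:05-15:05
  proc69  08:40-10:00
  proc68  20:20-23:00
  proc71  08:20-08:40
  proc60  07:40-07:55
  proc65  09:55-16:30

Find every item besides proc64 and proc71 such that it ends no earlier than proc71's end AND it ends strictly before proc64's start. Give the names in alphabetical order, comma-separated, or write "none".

Conditions: its end is no earlier than proc71's end (X.end >= 08:40) AND its end is strictly before proc64's start (X.end < 19:05).
proc59: end 11:50 >= 08:40? ✓; end 11:50 < 19:05? ✓ → yes.
proc60: end 07:55 >= 08:40? ✗; end 07:55 < 19:05? ✓ → no.
proc61: end 19:05 >= 08:40? ✓; end 19:05 < 19:05? ✗ → no.
proc62: end 20:20 >= 08:40? ✓; end 20:20 < 19:05? ✗ → no.
proc63: end 19:25 >= 08:40? ✓; end 19:25 < 19:05? ✗ → no.
proc65: end 16:30 >= 08:40? ✓; end 16:30 < 19:05? ✓ → yes.
proc66: end 13:05 >= 08:40? ✓; end 13:05 < 19:05? ✓ → yes.
proc67: end 07:35 >= 08:40? ✗; end 07:35 < 19:05? ✓ → no.
proc68: end 23:00 >= 08:40? ✓; end 23:00 < 19:05? ✗ → no.
proc69: end 10:00 >= 08:40? ✓; end 10:00 < 19:05? ✓ → yes.
proc70: end 15:05 >= 08:40? ✓; end 15:05 < 19:05? ✓ → yes.
Result: proc59, proc65, proc66, proc69, proc70.

proc59, proc65, proc66, proc69, proc70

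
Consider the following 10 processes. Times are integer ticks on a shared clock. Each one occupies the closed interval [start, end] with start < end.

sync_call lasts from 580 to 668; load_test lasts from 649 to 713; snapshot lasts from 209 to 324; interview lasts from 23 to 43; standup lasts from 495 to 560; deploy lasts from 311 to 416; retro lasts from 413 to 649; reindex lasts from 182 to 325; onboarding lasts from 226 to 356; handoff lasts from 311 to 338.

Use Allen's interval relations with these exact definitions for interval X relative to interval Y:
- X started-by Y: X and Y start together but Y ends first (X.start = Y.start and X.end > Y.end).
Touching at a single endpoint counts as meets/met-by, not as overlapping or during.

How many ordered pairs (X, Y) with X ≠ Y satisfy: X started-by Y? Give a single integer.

1

Checking all 90 ordered pairs for relation 'started-by'; matching pairs in alphabetical order:
(deploy, handoff): deploy started-by handoff ✓
Count: 1.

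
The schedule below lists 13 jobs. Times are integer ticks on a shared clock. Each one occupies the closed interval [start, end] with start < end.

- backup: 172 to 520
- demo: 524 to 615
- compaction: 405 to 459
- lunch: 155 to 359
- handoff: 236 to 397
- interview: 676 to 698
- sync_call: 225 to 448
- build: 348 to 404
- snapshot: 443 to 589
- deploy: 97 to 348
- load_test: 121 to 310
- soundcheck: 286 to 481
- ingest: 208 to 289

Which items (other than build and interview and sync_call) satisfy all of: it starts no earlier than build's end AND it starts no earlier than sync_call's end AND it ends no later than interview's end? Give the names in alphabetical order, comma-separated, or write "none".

demo

Conditions: its start is no earlier than build's end (X.start >= 404) AND its start is no earlier than sync_call's end (X.start >= 448) AND its end is no later than interview's end (X.end <= 698).
backup: start 172 >= 404? ✗; start 172 >= 448? ✗; end 520 <= 698? ✓ → no.
compaction: start 405 >= 404? ✓; start 405 >= 448? ✗; end 459 <= 698? ✓ → no.
demo: start 524 >= 404? ✓; start 524 >= 448? ✓; end 615 <= 698? ✓ → yes.
deploy: start 97 >= 404? ✗; start 97 >= 448? ✗; end 348 <= 698? ✓ → no.
handoff: start 236 >= 404? ✗; start 236 >= 448? ✗; end 397 <= 698? ✓ → no.
ingest: start 208 >= 404? ✗; start 208 >= 448? ✗; end 289 <= 698? ✓ → no.
load_test: start 121 >= 404? ✗; start 121 >= 448? ✗; end 310 <= 698? ✓ → no.
lunch: start 155 >= 404? ✗; start 155 >= 448? ✗; end 359 <= 698? ✓ → no.
snapshot: start 443 >= 404? ✓; start 443 >= 448? ✗; end 589 <= 698? ✓ → no.
soundcheck: start 286 >= 404? ✗; start 286 >= 448? ✗; end 481 <= 698? ✓ → no.
Result: demo.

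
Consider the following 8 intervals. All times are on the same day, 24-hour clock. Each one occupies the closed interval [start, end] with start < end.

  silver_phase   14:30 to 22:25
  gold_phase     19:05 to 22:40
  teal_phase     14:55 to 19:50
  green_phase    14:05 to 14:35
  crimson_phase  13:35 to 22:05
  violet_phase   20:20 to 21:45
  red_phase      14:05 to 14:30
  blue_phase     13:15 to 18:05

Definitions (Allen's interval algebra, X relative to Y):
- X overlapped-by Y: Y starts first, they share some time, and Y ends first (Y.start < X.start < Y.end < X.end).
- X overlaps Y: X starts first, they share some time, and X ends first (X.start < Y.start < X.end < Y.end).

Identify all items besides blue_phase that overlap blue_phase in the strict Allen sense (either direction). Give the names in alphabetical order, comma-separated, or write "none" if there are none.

Target blue_phase = [13:15, 18:05].
crimson_phase [13:35, 22:05] → overlapped-by → yes.
gold_phase [19:05, 22:40] → after → no.
green_phase [14:05, 14:35] → during → no.
red_phase [14:05, 14:30] → during → no.
silver_phase [14:30, 22:25] → overlapped-by → yes.
teal_phase [14:55, 19:50] → overlapped-by → yes.
violet_phase [20:20, 21:45] → after → no.
Result: crimson_phase, silver_phase, teal_phase.

crimson_phase, silver_phase, teal_phase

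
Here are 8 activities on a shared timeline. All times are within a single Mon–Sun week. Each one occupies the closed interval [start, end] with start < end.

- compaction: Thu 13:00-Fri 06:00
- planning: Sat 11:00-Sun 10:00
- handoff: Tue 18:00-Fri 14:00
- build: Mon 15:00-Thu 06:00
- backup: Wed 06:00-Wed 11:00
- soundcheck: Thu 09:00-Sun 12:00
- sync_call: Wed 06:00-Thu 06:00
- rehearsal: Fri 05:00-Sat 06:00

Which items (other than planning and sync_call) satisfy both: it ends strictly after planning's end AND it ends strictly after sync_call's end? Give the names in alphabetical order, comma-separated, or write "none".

Conditions: its end is strictly after planning's end (X.end > Sun 10:00) AND its end is strictly after sync_call's end (X.end > Thu 06:00).
backup: end Wed 11:00 > Sun 10:00? ✗; end Wed 11:00 > Thu 06:00? ✗ → no.
build: end Thu 06:00 > Sun 10:00? ✗; end Thu 06:00 > Thu 06:00? ✗ → no.
compaction: end Fri 06:00 > Sun 10:00? ✗; end Fri 06:00 > Thu 06:00? ✓ → no.
handoff: end Fri 14:00 > Sun 10:00? ✗; end Fri 14:00 > Thu 06:00? ✓ → no.
rehearsal: end Sat 06:00 > Sun 10:00? ✗; end Sat 06:00 > Thu 06:00? ✓ → no.
soundcheck: end Sun 12:00 > Sun 10:00? ✓; end Sun 12:00 > Thu 06:00? ✓ → yes.
Result: soundcheck.

soundcheck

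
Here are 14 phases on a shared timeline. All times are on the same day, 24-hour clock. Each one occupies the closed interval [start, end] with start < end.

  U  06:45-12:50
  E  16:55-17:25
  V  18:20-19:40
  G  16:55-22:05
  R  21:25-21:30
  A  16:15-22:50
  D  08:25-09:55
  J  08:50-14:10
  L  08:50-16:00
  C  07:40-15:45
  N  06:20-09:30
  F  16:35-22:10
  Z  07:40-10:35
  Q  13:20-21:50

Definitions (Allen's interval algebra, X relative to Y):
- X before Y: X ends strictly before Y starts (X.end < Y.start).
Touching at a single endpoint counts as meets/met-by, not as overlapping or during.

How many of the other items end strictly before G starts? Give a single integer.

Target G = [16:55, 22:05].
A [16:15, 22:50] → contains → no.
C [07:40, 15:45] → before → counts.
D [08:25, 09:55] → before → counts.
E [16:55, 17:25] → starts → no.
F [16:35, 22:10] → contains → no.
J [08:50, 14:10] → before → counts.
L [08:50, 16:00] → before → counts.
N [06:20, 09:30] → before → counts.
Q [13:20, 21:50] → overlaps → no.
R [21:25, 21:30] → during → no.
U [06:45, 12:50] → before → counts.
V [18:20, 19:40] → during → no.
Z [07:40, 10:35] → before → counts.
Total: 7.

7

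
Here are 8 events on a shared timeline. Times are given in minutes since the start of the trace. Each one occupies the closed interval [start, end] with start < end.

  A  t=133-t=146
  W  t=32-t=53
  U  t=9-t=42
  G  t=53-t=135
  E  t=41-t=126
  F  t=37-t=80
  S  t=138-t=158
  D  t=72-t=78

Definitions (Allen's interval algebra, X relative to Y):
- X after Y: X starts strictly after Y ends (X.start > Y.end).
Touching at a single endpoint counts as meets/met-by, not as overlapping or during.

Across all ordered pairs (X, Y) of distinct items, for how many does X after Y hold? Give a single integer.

Checking all 56 ordered pairs for relation 'after'; matching pairs in alphabetical order:
(A, D): A after D ✓
(A, E): A after E ✓
(A, F): A after F ✓
(A, U): A after U ✓
(A, W): A after W ✓
(D, U): D after U ✓
(D, W): D after W ✓
(G, U): G after U ✓
(S, D): S after D ✓
(S, E): S after E ✓
(S, F): S after F ✓
(S, G): S after G ✓
(S, U): S after U ✓
(S, W): S after W ✓
Count: 14.

14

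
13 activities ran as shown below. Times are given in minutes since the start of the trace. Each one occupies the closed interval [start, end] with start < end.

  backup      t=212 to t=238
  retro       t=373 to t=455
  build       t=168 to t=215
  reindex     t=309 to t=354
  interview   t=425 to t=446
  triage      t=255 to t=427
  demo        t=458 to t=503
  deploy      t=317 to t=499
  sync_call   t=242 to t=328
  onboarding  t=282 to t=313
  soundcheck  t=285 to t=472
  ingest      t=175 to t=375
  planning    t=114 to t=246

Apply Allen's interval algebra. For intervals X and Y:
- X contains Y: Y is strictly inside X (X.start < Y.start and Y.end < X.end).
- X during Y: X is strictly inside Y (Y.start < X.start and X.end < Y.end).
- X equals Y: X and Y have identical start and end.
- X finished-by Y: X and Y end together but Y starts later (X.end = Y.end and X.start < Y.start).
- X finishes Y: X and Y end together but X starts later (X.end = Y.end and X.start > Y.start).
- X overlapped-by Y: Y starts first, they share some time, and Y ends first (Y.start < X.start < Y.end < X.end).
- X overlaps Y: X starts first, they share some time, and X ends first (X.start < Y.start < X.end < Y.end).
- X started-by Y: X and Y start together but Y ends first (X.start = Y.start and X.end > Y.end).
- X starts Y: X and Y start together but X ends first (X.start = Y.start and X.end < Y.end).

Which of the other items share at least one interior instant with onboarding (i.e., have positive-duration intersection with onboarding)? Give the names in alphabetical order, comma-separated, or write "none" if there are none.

ingest, reindex, soundcheck, sync_call, triage

Target onboarding = [t=282, t=313].
backup [t=212, t=238] → before → no.
build [t=168, t=215] → before → no.
demo [t=458, t=503] → after → no.
deploy [t=317, t=499] → after → no.
ingest [t=175, t=375] → contains → yes.
interview [t=425, t=446] → after → no.
planning [t=114, t=246] → before → no.
reindex [t=309, t=354] → overlapped-by → yes.
retro [t=373, t=455] → after → no.
soundcheck [t=285, t=472] → overlapped-by → yes.
sync_call [t=242, t=328] → contains → yes.
triage [t=255, t=427] → contains → yes.
Result: ingest, reindex, soundcheck, sync_call, triage.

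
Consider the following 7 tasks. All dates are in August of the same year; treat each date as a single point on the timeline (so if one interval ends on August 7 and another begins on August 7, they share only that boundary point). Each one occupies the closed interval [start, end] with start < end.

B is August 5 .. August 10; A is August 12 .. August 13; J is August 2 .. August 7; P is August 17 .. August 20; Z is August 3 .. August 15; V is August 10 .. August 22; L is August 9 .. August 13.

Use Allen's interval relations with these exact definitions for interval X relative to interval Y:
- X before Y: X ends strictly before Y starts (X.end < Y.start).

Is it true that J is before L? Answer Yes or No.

J = [August 2, August 7], L = [August 9, August 13].
Actual relation of J to L: before.
Asked whether 'before' holds → Yes.

Yes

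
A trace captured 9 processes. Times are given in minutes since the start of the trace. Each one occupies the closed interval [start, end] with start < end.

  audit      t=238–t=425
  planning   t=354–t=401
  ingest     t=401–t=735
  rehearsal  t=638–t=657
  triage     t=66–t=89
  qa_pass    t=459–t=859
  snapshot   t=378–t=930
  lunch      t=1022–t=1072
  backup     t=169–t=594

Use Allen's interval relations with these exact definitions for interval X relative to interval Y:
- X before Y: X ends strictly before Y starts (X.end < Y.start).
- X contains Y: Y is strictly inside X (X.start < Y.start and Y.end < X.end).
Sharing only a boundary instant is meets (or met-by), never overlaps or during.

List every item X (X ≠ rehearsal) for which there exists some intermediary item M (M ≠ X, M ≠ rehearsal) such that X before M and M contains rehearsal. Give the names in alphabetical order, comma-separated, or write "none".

audit, planning, triage

Target rehearsal = [t=638, t=657].
Intermediaries M with M contains rehearsal: ingest, qa_pass, snapshot.
Via ingest — items with X before ingest: triage.
Via qa_pass — items with X before qa_pass: audit, planning, triage.
Via snapshot — items with X before snapshot: triage.
Union: audit, planning, triage.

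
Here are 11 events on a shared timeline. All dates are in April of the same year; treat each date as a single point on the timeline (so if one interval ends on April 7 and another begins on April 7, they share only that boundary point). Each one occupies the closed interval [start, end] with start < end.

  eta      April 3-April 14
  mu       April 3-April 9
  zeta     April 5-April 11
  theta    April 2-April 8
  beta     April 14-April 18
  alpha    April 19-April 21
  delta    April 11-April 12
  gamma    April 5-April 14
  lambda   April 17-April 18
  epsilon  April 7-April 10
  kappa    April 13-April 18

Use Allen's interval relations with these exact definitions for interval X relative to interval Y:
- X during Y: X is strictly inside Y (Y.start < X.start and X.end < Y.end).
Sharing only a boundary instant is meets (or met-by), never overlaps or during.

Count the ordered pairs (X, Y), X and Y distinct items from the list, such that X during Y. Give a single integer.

Checking all 110 ordered pairs for relation 'during'; matching pairs in alphabetical order:
(delta, eta): delta during eta ✓
(delta, gamma): delta during gamma ✓
(epsilon, eta): epsilon during eta ✓
(epsilon, gamma): epsilon during gamma ✓
(epsilon, zeta): epsilon during zeta ✓
(zeta, eta): zeta during eta ✓
Count: 6.

6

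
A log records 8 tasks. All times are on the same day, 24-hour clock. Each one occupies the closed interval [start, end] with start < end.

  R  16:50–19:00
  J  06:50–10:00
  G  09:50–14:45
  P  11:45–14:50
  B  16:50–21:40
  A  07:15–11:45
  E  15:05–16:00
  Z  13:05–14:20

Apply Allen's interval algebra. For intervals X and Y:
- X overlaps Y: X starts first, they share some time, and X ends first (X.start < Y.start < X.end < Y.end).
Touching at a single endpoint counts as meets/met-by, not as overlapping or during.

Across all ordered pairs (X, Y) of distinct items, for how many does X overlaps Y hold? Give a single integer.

Checking all 56 ordered pairs for relation 'overlaps'; matching pairs in alphabetical order:
(A, G): A overlaps G ✓
(G, P): G overlaps P ✓
(J, A): J overlaps A ✓
(J, G): J overlaps G ✓
Count: 4.

4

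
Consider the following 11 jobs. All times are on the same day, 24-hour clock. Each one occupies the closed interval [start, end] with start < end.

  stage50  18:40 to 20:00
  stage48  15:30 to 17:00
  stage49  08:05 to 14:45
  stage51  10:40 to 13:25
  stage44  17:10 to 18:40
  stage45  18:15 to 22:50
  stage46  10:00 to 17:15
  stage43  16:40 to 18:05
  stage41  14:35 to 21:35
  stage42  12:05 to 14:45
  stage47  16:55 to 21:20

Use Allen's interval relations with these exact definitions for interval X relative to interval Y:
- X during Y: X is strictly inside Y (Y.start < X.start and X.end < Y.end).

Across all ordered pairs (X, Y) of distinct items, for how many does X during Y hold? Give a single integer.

12

Checking all 110 ordered pairs for relation 'during'; matching pairs in alphabetical order:
(stage42, stage46): stage42 during stage46 ✓
(stage43, stage41): stage43 during stage41 ✓
(stage44, stage41): stage44 during stage41 ✓
(stage44, stage47): stage44 during stage47 ✓
(stage47, stage41): stage47 during stage41 ✓
(stage48, stage41): stage48 during stage41 ✓
(stage48, stage46): stage48 during stage46 ✓
(stage50, stage41): stage50 during stage41 ✓
(stage50, stage45): stage50 during stage45 ✓
(stage50, stage47): stage50 during stage47 ✓
(stage51, stage46): stage51 during stage46 ✓
(stage51, stage49): stage51 during stage49 ✓
Count: 12.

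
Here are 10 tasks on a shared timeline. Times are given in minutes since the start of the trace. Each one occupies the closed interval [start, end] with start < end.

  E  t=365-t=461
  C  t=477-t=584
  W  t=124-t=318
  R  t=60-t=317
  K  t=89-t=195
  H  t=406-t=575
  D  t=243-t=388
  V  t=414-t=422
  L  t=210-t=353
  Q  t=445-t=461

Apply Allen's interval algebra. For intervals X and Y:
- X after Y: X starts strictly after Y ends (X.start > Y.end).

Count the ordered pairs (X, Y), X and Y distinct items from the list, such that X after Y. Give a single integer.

Checking all 90 ordered pairs for relation 'after'; matching pairs in alphabetical order:
(C, D): C after D ✓
(C, E): C after E ✓
(C, K): C after K ✓
(C, L): C after L ✓
(C, Q): C after Q ✓
(C, R): C after R ✓
(C, V): C after V ✓
(C, W): C after W ✓
(D, K): D after K ✓
(E, K): E after K ✓
(E, L): E after L ✓
(E, R): E after R ✓
(E, W): E after W ✓
(H, D): H after D ✓
(H, K): H after K ✓
(H, L): H after L ✓
(H, R): H after R ✓
(H, W): H after W ✓
(L, K): L after K ✓
(Q, D): Q after D ✓
(Q, K): Q after K ✓
(Q, L): Q after L ✓
(Q, R): Q after R ✓
(Q, V): Q after V ✓
... plus 6 further pairs not listed.
Count: 30.

30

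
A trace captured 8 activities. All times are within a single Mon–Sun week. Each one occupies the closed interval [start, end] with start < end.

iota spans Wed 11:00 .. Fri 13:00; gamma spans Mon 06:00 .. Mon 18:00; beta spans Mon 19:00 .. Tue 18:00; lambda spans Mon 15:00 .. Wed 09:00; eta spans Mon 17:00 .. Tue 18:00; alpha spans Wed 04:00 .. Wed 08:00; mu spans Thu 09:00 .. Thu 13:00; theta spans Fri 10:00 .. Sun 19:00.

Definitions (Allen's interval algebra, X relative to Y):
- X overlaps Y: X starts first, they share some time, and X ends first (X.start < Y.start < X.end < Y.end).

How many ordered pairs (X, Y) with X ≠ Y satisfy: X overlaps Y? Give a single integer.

Checking all 56 ordered pairs for relation 'overlaps'; matching pairs in alphabetical order:
(gamma, eta): gamma overlaps eta ✓
(gamma, lambda): gamma overlaps lambda ✓
(iota, theta): iota overlaps theta ✓
Count: 3.

3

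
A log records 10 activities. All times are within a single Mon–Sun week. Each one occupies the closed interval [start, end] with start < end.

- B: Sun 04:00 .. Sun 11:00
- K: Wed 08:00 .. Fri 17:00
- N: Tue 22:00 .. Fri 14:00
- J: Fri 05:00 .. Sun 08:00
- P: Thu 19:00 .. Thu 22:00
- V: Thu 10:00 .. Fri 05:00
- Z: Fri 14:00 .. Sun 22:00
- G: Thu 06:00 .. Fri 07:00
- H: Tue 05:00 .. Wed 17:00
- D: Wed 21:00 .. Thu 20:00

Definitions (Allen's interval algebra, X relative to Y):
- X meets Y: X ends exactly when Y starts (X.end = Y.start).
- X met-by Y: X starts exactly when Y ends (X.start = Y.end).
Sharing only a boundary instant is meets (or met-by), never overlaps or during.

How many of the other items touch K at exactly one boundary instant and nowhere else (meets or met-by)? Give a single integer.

Target K = [Wed 08:00, Fri 17:00].
B [Sun 04:00, Sun 11:00] → after → no.
D [Wed 21:00, Thu 20:00] → during → no.
G [Thu 06:00, Fri 07:00] → during → no.
H [Tue 05:00, Wed 17:00] → overlaps → no.
J [Fri 05:00, Sun 08:00] → overlapped-by → no.
N [Tue 22:00, Fri 14:00] → overlaps → no.
P [Thu 19:00, Thu 22:00] → during → no.
V [Thu 10:00, Fri 05:00] → during → no.
Z [Fri 14:00, Sun 22:00] → overlapped-by → no.
Total: 0.

0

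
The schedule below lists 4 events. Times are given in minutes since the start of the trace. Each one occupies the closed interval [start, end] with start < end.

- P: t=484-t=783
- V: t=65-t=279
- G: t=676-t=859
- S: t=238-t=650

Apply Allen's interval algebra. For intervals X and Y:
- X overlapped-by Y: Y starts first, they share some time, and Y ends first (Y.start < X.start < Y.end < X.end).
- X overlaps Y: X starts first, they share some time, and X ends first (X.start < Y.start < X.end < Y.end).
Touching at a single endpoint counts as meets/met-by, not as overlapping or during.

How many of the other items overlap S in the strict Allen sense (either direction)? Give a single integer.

2

Target S = [t=238, t=650].
G [t=676, t=859] → after → no.
P [t=484, t=783] → overlapped-by → counts.
V [t=65, t=279] → overlaps → counts.
Total: 2.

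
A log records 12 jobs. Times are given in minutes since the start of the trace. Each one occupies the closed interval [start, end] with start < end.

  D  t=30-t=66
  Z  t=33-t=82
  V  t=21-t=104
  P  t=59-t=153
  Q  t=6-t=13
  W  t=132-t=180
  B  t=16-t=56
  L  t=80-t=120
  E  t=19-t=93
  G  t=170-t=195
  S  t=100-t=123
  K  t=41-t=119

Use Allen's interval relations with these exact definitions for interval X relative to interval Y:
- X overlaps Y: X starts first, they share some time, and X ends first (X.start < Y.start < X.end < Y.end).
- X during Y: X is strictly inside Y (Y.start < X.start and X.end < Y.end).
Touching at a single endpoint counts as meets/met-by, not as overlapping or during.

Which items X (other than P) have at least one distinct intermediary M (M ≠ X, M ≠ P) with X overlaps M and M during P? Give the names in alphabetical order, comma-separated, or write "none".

Target P = [t=59, t=153].
Intermediaries M with M during P: L, S.
Via L — items with X overlaps L: E, K, V, Z.
Via S — items with X overlaps S: K, L, V.
Union: E, K, L, V, Z.

E, K, L, V, Z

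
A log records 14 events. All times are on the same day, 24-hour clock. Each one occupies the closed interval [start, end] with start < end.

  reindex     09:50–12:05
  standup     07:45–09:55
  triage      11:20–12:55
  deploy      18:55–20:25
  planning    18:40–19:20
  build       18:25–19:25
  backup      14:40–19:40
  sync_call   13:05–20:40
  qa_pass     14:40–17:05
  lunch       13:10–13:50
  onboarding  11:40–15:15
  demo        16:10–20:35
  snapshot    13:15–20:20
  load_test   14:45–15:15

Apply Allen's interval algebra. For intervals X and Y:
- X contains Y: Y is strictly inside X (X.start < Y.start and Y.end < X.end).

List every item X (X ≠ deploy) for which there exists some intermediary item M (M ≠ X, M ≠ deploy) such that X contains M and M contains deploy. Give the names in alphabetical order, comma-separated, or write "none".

Target deploy = [18:55, 20:25].
Intermediaries M with M contains deploy: demo, sync_call.
Via demo — items with X contains demo: sync_call.
Via sync_call — items with X contains sync_call: none.
Union: sync_call.

sync_call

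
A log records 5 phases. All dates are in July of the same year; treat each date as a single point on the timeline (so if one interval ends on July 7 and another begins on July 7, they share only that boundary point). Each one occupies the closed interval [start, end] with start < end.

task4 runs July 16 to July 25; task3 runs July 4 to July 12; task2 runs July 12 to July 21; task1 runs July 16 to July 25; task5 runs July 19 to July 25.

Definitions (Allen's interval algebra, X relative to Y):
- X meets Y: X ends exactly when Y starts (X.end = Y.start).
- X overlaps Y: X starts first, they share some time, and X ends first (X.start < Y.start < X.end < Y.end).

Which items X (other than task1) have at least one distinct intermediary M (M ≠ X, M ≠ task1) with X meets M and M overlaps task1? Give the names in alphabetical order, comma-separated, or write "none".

Target task1 = [July 16, July 25].
Intermediaries M with M overlaps task1: task2.
Via task2 — items with X meets task2: task3.
Union: task3.

task3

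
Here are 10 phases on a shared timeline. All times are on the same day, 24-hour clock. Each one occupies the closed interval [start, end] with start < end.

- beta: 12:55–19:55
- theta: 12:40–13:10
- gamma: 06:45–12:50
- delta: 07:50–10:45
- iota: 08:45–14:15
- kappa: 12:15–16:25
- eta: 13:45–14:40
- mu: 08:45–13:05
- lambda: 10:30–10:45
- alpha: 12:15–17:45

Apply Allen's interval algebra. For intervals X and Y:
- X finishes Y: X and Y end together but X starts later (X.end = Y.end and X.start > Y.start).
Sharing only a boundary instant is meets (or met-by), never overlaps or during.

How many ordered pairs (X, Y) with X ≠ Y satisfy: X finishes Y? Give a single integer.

1

Checking all 90 ordered pairs for relation 'finishes'; matching pairs in alphabetical order:
(lambda, delta): lambda finishes delta ✓
Count: 1.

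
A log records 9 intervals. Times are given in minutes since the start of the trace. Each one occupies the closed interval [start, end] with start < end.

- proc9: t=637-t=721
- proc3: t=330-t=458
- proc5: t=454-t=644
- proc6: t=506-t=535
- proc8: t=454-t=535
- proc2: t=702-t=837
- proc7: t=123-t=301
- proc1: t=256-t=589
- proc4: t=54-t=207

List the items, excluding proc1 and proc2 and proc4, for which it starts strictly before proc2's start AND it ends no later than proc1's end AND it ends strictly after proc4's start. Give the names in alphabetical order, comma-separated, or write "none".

Conditions: its start is strictly before proc2's start (X.start < t=702) AND its end is no later than proc1's end (X.end <= t=589) AND its end is strictly after proc4's start (X.end > t=54).
proc3: start t=330 < t=702? ✓; end t=458 <= t=589? ✓; end t=458 > t=54? ✓ → yes.
proc5: start t=454 < t=702? ✓; end t=644 <= t=589? ✗; end t=644 > t=54? ✓ → no.
proc6: start t=506 < t=702? ✓; end t=535 <= t=589? ✓; end t=535 > t=54? ✓ → yes.
proc7: start t=123 < t=702? ✓; end t=301 <= t=589? ✓; end t=301 > t=54? ✓ → yes.
proc8: start t=454 < t=702? ✓; end t=535 <= t=589? ✓; end t=535 > t=54? ✓ → yes.
proc9: start t=637 < t=702? ✓; end t=721 <= t=589? ✗; end t=721 > t=54? ✓ → no.
Result: proc3, proc6, proc7, proc8.

proc3, proc6, proc7, proc8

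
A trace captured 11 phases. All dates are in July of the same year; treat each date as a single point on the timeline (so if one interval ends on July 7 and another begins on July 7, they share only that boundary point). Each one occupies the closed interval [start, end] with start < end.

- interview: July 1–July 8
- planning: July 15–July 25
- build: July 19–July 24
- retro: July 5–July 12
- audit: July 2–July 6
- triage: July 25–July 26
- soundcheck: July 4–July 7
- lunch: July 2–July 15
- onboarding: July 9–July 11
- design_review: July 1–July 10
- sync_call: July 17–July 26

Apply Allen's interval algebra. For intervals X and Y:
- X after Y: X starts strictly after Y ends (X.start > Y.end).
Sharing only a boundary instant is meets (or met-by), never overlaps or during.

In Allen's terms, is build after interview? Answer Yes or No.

build = [July 19, July 24], interview = [July 1, July 8].
Actual relation of build to interview: after.
Asked whether 'after' holds → Yes.

Yes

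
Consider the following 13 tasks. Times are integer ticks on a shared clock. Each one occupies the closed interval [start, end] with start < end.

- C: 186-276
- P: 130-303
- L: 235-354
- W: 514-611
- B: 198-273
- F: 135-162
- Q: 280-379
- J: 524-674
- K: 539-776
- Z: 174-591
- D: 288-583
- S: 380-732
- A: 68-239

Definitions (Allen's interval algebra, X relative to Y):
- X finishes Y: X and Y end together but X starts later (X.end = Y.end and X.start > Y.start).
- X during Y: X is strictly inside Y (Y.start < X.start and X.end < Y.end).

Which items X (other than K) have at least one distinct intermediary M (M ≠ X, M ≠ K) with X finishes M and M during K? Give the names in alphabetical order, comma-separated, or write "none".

none

Target K = [539, 776].
Intermediaries M with M during K: none.
Union: none.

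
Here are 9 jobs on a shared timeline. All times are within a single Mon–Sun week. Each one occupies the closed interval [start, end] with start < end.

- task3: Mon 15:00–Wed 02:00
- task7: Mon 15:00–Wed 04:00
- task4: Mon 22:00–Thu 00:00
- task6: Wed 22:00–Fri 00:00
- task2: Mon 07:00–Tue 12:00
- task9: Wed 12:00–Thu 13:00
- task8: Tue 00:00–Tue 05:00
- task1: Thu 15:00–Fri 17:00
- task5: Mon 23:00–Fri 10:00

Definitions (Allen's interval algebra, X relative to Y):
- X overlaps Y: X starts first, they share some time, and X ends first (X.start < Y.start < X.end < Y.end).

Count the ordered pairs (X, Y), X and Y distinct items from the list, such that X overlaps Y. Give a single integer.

Checking all 72 ordered pairs for relation 'overlaps'; matching pairs in alphabetical order:
(task2, task3): task2 overlaps task3 ✓
(task2, task4): task2 overlaps task4 ✓
(task2, task5): task2 overlaps task5 ✓
(task2, task7): task2 overlaps task7 ✓
(task3, task4): task3 overlaps task4 ✓
(task3, task5): task3 overlaps task5 ✓
(task4, task5): task4 overlaps task5 ✓
(task4, task6): task4 overlaps task6 ✓
(task4, task9): task4 overlaps task9 ✓
(task5, task1): task5 overlaps task1 ✓
(task6, task1): task6 overlaps task1 ✓
(task7, task4): task7 overlaps task4 ✓
(task7, task5): task7 overlaps task5 ✓
(task9, task6): task9 overlaps task6 ✓
Count: 14.

14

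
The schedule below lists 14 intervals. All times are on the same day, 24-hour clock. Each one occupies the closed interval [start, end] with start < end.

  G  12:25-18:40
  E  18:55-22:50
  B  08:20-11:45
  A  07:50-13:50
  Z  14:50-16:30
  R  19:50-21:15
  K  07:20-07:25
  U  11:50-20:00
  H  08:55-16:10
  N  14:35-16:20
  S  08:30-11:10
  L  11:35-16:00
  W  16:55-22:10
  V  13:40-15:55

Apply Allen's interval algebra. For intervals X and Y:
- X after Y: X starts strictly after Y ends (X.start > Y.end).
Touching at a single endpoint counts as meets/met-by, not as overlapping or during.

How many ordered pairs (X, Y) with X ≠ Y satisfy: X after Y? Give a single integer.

52

Checking all 182 ordered pairs for relation 'after'; matching pairs in alphabetical order:
(A, K): A after K ✓
(B, K): B after K ✓
(E, A): E after A ✓
(E, B): E after B ✓
(E, G): E after G ✓
(E, H): E after H ✓
(E, K): E after K ✓
(E, L): E after L ✓
(E, N): E after N ✓
(E, S): E after S ✓
(E, V): E after V ✓
(E, Z): E after Z ✓
(G, B): G after B ✓
(G, K): G after K ✓
(G, S): G after S ✓
(H, K): H after K ✓
(L, K): L after K ✓
(L, S): L after S ✓
(N, A): N after A ✓
(N, B): N after B ✓
(N, K): N after K ✓
(N, S): N after S ✓
(R, A): R after A ✓
(R, B): R after B ✓
... plus 28 further pairs not listed.
Count: 52.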